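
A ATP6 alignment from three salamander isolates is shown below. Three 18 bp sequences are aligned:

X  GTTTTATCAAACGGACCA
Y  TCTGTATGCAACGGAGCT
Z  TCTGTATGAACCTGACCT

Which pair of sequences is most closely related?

X–Y: 7/18 differ, p = 0.389, d = 0.548.
X–Z: 7/18 differ, p = 0.389, d = 0.548.
Y–Z: 4/18 differ, p = 0.222, d = 0.264.
The smallest distance is between Y and Z.

Y and Z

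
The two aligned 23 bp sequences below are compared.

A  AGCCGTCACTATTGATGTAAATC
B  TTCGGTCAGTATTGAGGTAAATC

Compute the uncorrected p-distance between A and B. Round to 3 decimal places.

The sequences differ at 5 of 23 positions (sites 1, 2, 4, 9, 16).
p = 5/23 = 0.217391… ≈ 0.217 (to 3 d.p.).

0.217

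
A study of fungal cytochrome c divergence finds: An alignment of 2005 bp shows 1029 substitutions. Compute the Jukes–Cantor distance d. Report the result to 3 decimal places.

0.865

p = 1029/2005 ≈ 0.513217.
d = −(3/4) ln(1 − 4p/3) = −0.75 ln(1 − 0.684289) = −0.75 ln(0.315711)
  = −0.75 × (-1.152928) = 0.864696 substitutions/site.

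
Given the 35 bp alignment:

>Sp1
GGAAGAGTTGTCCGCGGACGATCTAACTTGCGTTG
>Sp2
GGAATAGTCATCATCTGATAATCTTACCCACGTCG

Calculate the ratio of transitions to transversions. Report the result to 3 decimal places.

1.600

Transitions are A↔G and C↔T; transversions are all other mismatches.
Transitions: 8. Transversions: 5.
R = 8/5 = 1.600.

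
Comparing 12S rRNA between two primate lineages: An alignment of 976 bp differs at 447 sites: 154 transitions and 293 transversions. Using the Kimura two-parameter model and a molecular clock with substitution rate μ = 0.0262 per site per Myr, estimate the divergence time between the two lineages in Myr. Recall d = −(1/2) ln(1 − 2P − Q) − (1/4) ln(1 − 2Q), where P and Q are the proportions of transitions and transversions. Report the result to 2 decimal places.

P = 154/976 ≈ 0.157787 and Q = 293/976 ≈ 0.300205.
Under the Kimura two-parameter model, d = −½ ln(1 − 2P − Q) − ¼ ln(1 − 2Q).
1 − 2P − Q = 0.384221, giving −½ ln(0.384221) = 0.478269.
1 − 2Q = 0.39959, giving −¼ ln(0.39959) = 0.229329.
d = 0.478269 + 0.229329 = 0.707598.
Under a molecular clock d = 2μt, so t = d/(2μ) = 0.707598 / (2 × 0.0262) = 13.50 Myr.

13.50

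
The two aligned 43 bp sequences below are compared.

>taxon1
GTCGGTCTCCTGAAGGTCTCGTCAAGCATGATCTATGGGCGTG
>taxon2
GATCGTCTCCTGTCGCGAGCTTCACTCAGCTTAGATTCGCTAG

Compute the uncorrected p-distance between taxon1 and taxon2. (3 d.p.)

0.488

The sequences differ at 21 of 43 positions.
p = 21/43 = 0.488372… ≈ 0.488 (to 3 d.p.).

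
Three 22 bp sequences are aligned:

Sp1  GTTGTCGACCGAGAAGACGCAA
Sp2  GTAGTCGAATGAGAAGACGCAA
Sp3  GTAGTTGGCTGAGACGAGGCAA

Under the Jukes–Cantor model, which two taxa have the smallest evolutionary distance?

Sp1 and Sp2

Sp1–Sp2: 3/22 differ, p = 0.136, d = 0.151.
Sp1–Sp3: 6/22 differ, p = 0.273, d = 0.339.
Sp2–Sp3: 5/22 differ, p = 0.227, d = 0.271.
The smallest distance is between Sp1 and Sp2.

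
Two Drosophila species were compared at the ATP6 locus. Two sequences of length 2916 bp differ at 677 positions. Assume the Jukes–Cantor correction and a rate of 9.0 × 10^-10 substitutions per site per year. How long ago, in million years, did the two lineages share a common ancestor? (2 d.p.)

p = 677/2916 ≈ 0.232167.
d = −(3/4) ln(1 − 4p/3) = −0.75 ln(1 − 0.309556) = −0.75 ln(0.690444)
  = −0.75 × (-0.370420) = 0.277815 substitutions/site.
Under a molecular clock d = 2μt, so t = d/(2μ) = 0.277815 / (2 × 9.0 × 10^-10) = 154.34 million years.

154.34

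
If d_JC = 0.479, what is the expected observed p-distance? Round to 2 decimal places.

p = (3/4)(1 − e^(−4d/3)) = 0.75 × (1 − e^(-0.638667)) = 0.75 × (1 − 0.527996) = 0.354003.

0.35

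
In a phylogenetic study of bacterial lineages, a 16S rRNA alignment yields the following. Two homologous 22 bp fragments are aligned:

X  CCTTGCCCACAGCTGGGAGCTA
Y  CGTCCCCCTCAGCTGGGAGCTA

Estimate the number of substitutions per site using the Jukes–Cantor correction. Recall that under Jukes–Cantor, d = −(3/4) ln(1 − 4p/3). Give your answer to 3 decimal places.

The sequences differ at 4 of 22 sites (2, 4, 5, 9), so p = 4/22 ≈ 0.181818.
d = −(3/4) ln(1 − 4p/3) = −0.75 ln(1 − 0.242424) = −0.75 ln(0.757576)
  = −0.75 × (-0.277631) = 0.208223 substitutions/site.

0.208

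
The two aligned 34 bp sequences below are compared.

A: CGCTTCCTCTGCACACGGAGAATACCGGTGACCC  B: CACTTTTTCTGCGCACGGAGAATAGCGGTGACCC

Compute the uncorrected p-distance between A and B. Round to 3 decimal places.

0.147

The sequences differ at 5 of 34 positions (sites 2, 6, 7, 13, 25).
p = 5/34 = 0.147058… ≈ 0.147 (to 3 d.p.).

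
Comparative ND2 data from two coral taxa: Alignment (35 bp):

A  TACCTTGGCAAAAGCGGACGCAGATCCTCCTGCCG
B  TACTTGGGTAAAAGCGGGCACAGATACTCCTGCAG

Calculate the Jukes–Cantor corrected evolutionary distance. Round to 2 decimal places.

0.23

The sequences differ at 7 of 35 sites (4, 6, 9, 18, 20, 26, 34), so p = 7/35 = 0.2.
d = −(3/4) ln(1 − 4p/3) = −0.75 ln(1 − 0.266667) = −0.75 ln(0.733333)
  = −0.75 × (-0.310155) = 0.232616 substitutions/site.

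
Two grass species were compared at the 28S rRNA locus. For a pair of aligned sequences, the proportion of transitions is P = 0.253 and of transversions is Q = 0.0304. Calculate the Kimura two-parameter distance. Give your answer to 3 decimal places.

0.400

Under the Kimura two-parameter model, d = −½ ln(1 − 2P − Q) − ¼ ln(1 − 2Q).
1 − 2P − Q = 0.4636, giving −½ ln(0.4636) = 0.384367.
1 − 2Q = 0.9392, giving −¼ ln(0.9392) = 0.015682.
d = 0.384367 + 0.015682 = 0.400049.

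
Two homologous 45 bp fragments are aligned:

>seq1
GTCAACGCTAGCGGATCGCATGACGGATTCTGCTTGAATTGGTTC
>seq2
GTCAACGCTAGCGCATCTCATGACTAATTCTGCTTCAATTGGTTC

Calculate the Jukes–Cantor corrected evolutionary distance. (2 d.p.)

0.12

The sequences differ at 5 of 45 sites (14, 18, 25, 26, 36), so p = 5/45 ≈ 0.111111.
d = −(3/4) ln(1 − 4p/3) = −0.75 ln(1 − 0.148148) = −0.75 ln(0.851852)
  = −0.75 × (-0.160342) = 0.120257 substitutions/site.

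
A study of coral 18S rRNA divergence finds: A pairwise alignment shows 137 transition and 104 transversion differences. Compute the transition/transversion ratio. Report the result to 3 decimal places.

1.317

R = 137/104 = 1.317307… ≈ 1.317 (to 3 d.p.).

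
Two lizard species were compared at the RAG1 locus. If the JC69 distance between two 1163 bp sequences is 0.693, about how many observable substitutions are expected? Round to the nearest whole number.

Invert JC69: p = (3/4)(1 − e^(−4d/3)) = 0.75 × (1 − e^(-0.924)) = 0.75 × (1 − 0.396928) = 0.452304.
Expected differing sites = pL ≈ 0.452304 × 1163 = 526.029552 ≈ 526.

526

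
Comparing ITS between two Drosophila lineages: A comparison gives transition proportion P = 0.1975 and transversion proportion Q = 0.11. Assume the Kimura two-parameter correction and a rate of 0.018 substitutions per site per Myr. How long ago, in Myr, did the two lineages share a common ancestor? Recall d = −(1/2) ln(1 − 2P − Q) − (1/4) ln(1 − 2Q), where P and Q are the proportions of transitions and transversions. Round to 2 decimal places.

11.49

Under the Kimura two-parameter model, d = −½ ln(1 − 2P − Q) − ¼ ln(1 − 2Q).
1 − 2P − Q = 0.495, giving −½ ln(0.495) = 0.351599.
1 − 2Q = 0.78, giving −¼ ln(0.78) = 0.062115.
d = 0.351599 + 0.062115 = 0.413714.
Under a molecular clock d = 2μt, so t = d/(2μ) = 0.413714 / (2 × 0.018) = 11.49 Myr.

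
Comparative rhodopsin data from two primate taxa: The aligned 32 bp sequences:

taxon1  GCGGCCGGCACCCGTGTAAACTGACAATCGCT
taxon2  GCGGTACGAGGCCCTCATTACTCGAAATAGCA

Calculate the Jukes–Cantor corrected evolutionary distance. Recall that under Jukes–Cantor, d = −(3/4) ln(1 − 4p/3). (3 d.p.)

0.824

The sequences differ at 16 of 32 sites, so p = 16/32 = 0.5.
d = −(3/4) ln(1 − 4p/3) = −0.75 ln(1 − 0.666667) = −0.75 ln(0.333333)
  = −0.75 × (-1.098613) = 0.823960 substitutions/site.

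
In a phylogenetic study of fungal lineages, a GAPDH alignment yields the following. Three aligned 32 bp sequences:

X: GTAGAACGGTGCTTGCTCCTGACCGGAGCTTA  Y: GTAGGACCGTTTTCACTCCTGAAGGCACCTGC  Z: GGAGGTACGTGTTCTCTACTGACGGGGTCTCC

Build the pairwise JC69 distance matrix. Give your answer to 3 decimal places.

d(X,Y) = 0.520, d(X,Z) = 0.657, d(Y,Z) = 0.460

X–Y: 12/32 sites differ → p = 0.375, d = −0.75 ln(1 − 0.5) = 0.519860 ≈ 0.520.
X–Z: 14/32 sites differ → p = 0.4375, d = −0.75 ln(1 − 0.583333) = 0.656601 ≈ 0.657.
Y–Z: 11/32 sites differ → p = 0.34375, d = −0.75 ln(1 − 0.458333) = 0.459828 ≈ 0.460.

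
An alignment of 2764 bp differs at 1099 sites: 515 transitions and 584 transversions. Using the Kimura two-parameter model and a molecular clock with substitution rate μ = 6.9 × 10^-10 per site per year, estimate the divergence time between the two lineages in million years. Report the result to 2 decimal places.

417.21

P = 515/2764 ≈ 0.186324 and Q = 584/2764 ≈ 0.211288.
Under the Kimura two-parameter model, d = −½ ln(1 − 2P − Q) − ¼ ln(1 − 2Q).
1 − 2P − Q = 0.416064, giving −½ ln(0.416064) = 0.438458.
1 − 2Q = 0.577424, giving −¼ ln(0.577424) = 0.137295.
d = 0.438458 + 0.137295 = 0.575753.
Under a molecular clock d = 2μt, so t = d/(2μ) = 0.575753 / (2 × 6.9 × 10^-10) = 417.21 million years.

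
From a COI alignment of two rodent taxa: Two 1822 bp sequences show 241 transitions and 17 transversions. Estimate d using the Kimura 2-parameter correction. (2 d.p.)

0.16

P = 241/1822 ≈ 0.132272 and Q = 17/1822 ≈ 0.00933.
Under the Kimura two-parameter model, d = −½ ln(1 − 2P − Q) − ¼ ln(1 − 2Q).
1 − 2P − Q = 0.726126, giving −½ ln(0.726126) = 0.160016.
1 − 2Q = 0.98134, giving −¼ ln(0.98134) = 0.004709.
d = 0.160016 + 0.004709 = 0.164725.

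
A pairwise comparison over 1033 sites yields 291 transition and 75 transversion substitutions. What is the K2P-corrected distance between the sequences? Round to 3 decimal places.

0.545

P = 291/1033 ≈ 0.281704 and Q = 75/1033 ≈ 0.072604.
Under the Kimura two-parameter model, d = −½ ln(1 − 2P − Q) − ¼ ln(1 − 2Q).
1 − 2P − Q = 0.363988, giving −½ ln(0.363988) = 0.505317.
1 − 2Q = 0.854792, giving −¼ ln(0.854792) = 0.039224.
d = 0.505317 + 0.039224 = 0.544541.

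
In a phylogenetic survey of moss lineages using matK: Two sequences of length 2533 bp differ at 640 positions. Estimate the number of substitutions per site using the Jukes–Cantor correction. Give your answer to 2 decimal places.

p = 640/2533 ≈ 0.252665.
d = −(3/4) ln(1 − 4p/3) = −0.75 ln(1 − 0.336887) = −0.75 ln(0.663113)
  = −0.75 × (-0.410810) = 0.308108 substitutions/site.

0.31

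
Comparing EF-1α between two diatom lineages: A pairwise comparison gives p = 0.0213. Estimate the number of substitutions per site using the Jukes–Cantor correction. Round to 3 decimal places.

d = −(3/4) ln(1 − 4p/3) = −0.75 ln(1 − 0.0284) = −0.75 ln(0.9716)
  = −0.75 × (-0.028811) = 0.021608 substitutions/site.

0.022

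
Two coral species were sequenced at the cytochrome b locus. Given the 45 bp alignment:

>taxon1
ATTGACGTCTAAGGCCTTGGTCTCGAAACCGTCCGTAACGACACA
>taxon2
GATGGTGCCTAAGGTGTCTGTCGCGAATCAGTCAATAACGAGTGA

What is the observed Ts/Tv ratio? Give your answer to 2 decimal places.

Transitions are A↔G and C↔T; transversions are all other mismatches.
Transitions: 7. Transversions: 10.
R = 7/10 = 0.70.

0.70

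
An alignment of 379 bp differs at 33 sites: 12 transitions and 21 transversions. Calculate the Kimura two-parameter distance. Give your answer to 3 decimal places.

P = 12/379 ≈ 0.031662 and Q = 21/379 ≈ 0.055409.
Under the Kimura two-parameter model, d = −½ ln(1 − 2P − Q) − ¼ ln(1 − 2Q).
1 − 2P − Q = 0.881267, giving −½ ln(0.881267) = 0.063197.
1 − 2Q = 0.889182, giving −¼ ln(0.889182) = 0.029363.
d = 0.063197 + 0.029363 = 0.092560.

0.093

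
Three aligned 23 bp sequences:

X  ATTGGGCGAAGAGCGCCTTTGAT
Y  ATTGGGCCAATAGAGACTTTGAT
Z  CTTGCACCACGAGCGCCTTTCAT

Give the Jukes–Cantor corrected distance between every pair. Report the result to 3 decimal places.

d(X,Y) = 0.198, d(X,Z) = 0.321, d(Y,Z) = 0.467

X–Y: 4/23 sites differ → p ≈ 0.173913, d = −0.75 ln(1 − 0.231884) = 0.197861 ≈ 0.198.
X–Z: 6/23 sites differ → p ≈ 0.26087, d = −0.75 ln(1 − 0.347827) = 0.320584 ≈ 0.321.
Y–Z: 8/23 sites differ → p ≈ 0.347826, d = −0.75 ln(1 − 0.463768) = 0.467391 ≈ 0.467.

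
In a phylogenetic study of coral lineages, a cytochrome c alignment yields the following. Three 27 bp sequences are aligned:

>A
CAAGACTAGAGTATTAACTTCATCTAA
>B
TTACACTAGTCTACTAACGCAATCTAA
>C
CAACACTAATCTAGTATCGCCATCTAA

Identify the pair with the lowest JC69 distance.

A–B: 9/27 differ, p = 0.333, d = 0.441.
A–C: 8/27 differ, p = 0.296, d = 0.377.
B–C: 6/27 differ, p = 0.222, d = 0.264.
The smallest distance is between B and C.

B and C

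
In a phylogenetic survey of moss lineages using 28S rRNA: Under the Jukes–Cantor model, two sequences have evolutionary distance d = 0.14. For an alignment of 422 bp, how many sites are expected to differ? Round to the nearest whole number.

54

Invert JC69: p = (3/4)(1 − e^(−4d/3)) = 0.75 × (1 − e^(-0.186667)) = 0.75 × (1 − 0.829720) = 0.127710.
Expected differing sites = pL ≈ 0.127710 × 422 = 53.89362 ≈ 54.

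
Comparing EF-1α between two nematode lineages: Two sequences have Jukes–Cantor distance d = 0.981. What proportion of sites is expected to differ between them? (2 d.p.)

0.55

p = (3/4)(1 − e^(−4d/3)) = 0.75 × (1 − e^(-1.308)) = 0.75 × (1 − 0.270360) = 0.547230.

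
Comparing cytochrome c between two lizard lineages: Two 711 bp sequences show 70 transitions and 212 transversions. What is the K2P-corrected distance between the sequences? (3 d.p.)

0.568

P = 70/711 ≈ 0.098453 and Q = 212/711 ≈ 0.298172.
Under the Kimura two-parameter model, d = −½ ln(1 − 2P − Q) − ¼ ln(1 − 2Q).
1 − 2P − Q = 0.504922, giving −½ ln(0.504922) = 0.341676.
1 − 2Q = 0.403656, giving −¼ ln(0.403656) = 0.226798.
d = 0.341676 + 0.226798 = 0.568474.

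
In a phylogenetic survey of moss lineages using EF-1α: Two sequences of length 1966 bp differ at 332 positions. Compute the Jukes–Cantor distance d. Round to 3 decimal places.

0.191

p = 332/1966 ≈ 0.168871.
d = −(3/4) ln(1 − 4p/3) = −0.75 ln(1 − 0.225161) = −0.75 ln(0.774839)
  = −0.75 × (-0.255100) = 0.191325 substitutions/site.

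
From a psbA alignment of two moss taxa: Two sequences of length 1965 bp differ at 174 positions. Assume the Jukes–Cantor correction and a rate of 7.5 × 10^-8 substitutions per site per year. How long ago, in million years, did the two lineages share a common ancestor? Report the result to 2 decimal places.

0.63

p = 174/1965 ≈ 0.08855.
d = −(3/4) ln(1 − 4p/3) = −0.75 ln(1 − 0.118067) = −0.75 ln(0.881933)
  = −0.75 × (-0.125639) = 0.094229 substitutions/site.
Under a molecular clock d = 2μt, so t = d/(2μ) = 0.094229 / (2 × 7.5 × 10^-8) = 0.63 million years.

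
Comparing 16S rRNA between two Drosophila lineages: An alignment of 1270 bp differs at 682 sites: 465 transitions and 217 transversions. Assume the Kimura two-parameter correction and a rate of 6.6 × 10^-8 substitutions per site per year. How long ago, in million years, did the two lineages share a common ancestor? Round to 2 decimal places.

P = 465/1270 ≈ 0.366142 and Q = 217/1270 ≈ 0.170866.
Under the Kimura two-parameter model, d = −½ ln(1 − 2P − Q) − ¼ ln(1 − 2Q).
1 − 2P − Q = 0.09685, giving −½ ln(0.09685) = 1.167296.
1 − 2Q = 0.658268, giving −¼ ln(0.658268) = 0.104536.
d = 1.167296 + 0.104536 = 1.271832.
Under a molecular clock d = 2μt, so t = d/(2μ) = 1.271832 / (2 × 6.6 × 10^-8) = 9.64 million years.

9.64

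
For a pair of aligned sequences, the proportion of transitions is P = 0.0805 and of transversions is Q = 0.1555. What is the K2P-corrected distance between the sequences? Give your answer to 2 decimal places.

0.28

Under the Kimura two-parameter model, d = −½ ln(1 − 2P − Q) − ¼ ln(1 − 2Q).
1 − 2P − Q = 0.6835, giving −½ ln(0.6835) = 0.190264.
1 − 2Q = 0.689, giving −¼ ln(0.689) = 0.093129.
d = 0.190264 + 0.093129 = 0.283393.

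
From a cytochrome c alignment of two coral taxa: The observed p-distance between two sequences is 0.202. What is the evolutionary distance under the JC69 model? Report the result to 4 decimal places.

d = −(3/4) ln(1 − 4p/3) = −0.75 ln(1 − 0.269333) = −0.75 ln(0.730667)
  = −0.75 × (-0.313797) = 0.235348 substitutions/site.

0.2353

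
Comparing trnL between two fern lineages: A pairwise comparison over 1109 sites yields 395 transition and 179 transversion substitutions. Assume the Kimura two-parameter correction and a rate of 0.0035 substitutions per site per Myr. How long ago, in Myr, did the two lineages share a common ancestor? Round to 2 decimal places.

161.75

P = 395/1109 ≈ 0.356177 and Q = 179/1109 ≈ 0.161407.
Under the Kimura two-parameter model, d = −½ ln(1 − 2P − Q) − ¼ ln(1 − 2Q).
1 − 2P − Q = 0.126239, giving −½ ln(0.126239) = 1.034789.
1 − 2Q = 0.677186, giving −¼ ln(0.677186) = 0.097452.
d = 1.034789 + 0.097452 = 1.132241.
Under a molecular clock d = 2μt, so t = d/(2μ) = 1.132241 / (2 × 0.0035) = 161.75 Myr.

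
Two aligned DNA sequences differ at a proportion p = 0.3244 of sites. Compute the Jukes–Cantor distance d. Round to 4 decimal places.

0.4249

d = −(3/4) ln(1 − 4p/3) = −0.75 ln(1 − 0.432533) = −0.75 ln(0.567467)
  = −0.75 × (-0.566573) = 0.424930 substitutions/site.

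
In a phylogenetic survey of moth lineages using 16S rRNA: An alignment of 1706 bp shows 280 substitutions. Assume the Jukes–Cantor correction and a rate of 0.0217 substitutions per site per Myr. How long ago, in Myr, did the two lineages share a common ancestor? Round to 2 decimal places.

p = 280/1706 ≈ 0.164127.
d = −(3/4) ln(1 − 4p/3) = −0.75 ln(1 − 0.218836) = −0.75 ln(0.781164)
  = −0.75 × (-0.246970) = 0.185228 substitutions/site.
Under a molecular clock d = 2μt, so t = d/(2μ) = 0.185228 / (2 × 0.0217) = 4.27 Myr.

4.27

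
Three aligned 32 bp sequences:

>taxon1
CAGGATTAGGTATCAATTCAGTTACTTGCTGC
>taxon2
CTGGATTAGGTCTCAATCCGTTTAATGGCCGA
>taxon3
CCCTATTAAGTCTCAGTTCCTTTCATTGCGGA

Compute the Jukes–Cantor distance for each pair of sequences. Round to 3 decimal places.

taxon1–taxon2: 9/32 sites differ → p = 0.28125, d = −0.75 ln(1 − 0.375) = 0.352503 ≈ 0.353.
taxon1–taxon3: 12/32 sites differ → p = 0.375, d = −0.75 ln(1 − 0.5) = 0.519860 ≈ 0.520.
taxon2–taxon3: 10/32 sites differ → p = 0.3125, d = −0.75 ln(1 − 0.416667) = 0.404248 ≈ 0.404.

d(taxon1,taxon2) = 0.353, d(taxon1,taxon3) = 0.520, d(taxon2,taxon3) = 0.404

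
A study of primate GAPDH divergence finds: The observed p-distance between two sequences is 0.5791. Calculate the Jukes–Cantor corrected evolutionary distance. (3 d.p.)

d = −(3/4) ln(1 − 4p/3) = −0.75 ln(1 − 0.772133) = −0.75 ln(0.227867)
  = −0.75 × (-1.478993) = 1.109245 substitutions/site.

1.109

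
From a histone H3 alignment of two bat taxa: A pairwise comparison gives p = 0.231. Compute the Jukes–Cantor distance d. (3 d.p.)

0.276

d = −(3/4) ln(1 − 4p/3) = −0.75 ln(1 − 0.308) = −0.75 ln(0.692)
  = −0.75 × (-0.368169) = 0.276127 substitutions/site.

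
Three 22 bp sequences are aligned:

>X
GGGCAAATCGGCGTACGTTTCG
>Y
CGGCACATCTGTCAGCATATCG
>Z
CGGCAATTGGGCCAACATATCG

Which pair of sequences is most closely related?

Y and Z

X–Y: 9/22 differ, p = 0.409, d = 0.591.
X–Z: 7/22 differ, p = 0.318, d = 0.414.
Y–Z: 6/22 differ, p = 0.273, d = 0.339.
The smallest distance is between Y and Z.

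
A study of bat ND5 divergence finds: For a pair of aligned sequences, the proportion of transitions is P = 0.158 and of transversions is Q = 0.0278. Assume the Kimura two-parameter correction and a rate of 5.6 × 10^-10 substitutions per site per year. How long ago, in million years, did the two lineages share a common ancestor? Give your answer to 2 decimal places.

Under the Kimura two-parameter model, d = −½ ln(1 − 2P − Q) − ¼ ln(1 − 2Q).
1 − 2P − Q = 0.6562, giving −½ ln(0.6562) = 0.210645.
1 − 2Q = 0.9444, giving −¼ ln(0.9444) = 0.014301.
d = 0.210645 + 0.014301 = 0.224946.
Under a molecular clock d = 2μt, so t = d/(2μ) = 0.224946 / (2 × 5.6 × 10^-10) = 200.84 million years.

200.84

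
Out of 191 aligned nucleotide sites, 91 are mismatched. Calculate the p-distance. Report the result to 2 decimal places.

p = 91/191 = 0.476439… ≈ 0.48 (to 2 d.p.).

0.48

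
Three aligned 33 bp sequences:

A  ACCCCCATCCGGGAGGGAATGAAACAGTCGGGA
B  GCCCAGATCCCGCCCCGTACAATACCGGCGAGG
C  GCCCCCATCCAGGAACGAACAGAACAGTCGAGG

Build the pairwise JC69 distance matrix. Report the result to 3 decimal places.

A–B: 16/33 sites differ → p ≈ 0.484848, d = −0.75 ln(1 − 0.646464) = 0.779827 ≈ 0.780.
A–C: 9/33 sites differ → p ≈ 0.272727, d = −0.75 ln(1 − 0.363636) = 0.338988 ≈ 0.339.
B–C: 11/33 sites differ → p ≈ 0.333333, d = −0.75 ln(1 − 0.444444) = 0.440839 ≈ 0.441.

d(A,B) = 0.780, d(A,C) = 0.339, d(B,C) = 0.441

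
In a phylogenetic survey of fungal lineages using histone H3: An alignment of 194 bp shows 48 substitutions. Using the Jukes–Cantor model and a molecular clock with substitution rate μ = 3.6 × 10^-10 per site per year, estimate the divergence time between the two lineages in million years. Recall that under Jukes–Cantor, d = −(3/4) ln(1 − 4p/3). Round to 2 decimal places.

417.00

p = 48/194 ≈ 0.247423.
d = −(3/4) ln(1 − 4p/3) = −0.75 ln(1 − 0.329897) = −0.75 ln(0.670103)
  = −0.75 × (-0.400324) = 0.300243 substitutions/site.
Under a molecular clock d = 2μt, so t = d/(2μ) = 0.300243 / (2 × 3.6 × 10^-10) = 417.00 million years.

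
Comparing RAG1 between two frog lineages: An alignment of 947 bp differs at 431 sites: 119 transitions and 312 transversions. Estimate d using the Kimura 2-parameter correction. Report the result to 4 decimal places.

0.7036

P = 119/947 ≈ 0.12566 and Q = 312/947 ≈ 0.329461.
Under the Kimura two-parameter model, d = −½ ln(1 − 2P − Q) − ¼ ln(1 − 2Q).
1 − 2P − Q = 0.419219, giving −½ ln(0.419219) = 0.434681.
1 − 2Q = 0.341078, giving −¼ ln(0.341078) = 0.268911.
d = 0.434681 + 0.268911 = 0.703592.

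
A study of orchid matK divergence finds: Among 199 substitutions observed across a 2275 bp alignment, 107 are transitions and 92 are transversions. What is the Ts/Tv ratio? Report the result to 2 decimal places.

1.16

R = 107/92 = 1.163043… ≈ 1.16 (to 2 d.p.).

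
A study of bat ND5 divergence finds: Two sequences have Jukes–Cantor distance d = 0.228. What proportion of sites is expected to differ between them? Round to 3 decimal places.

p = (3/4)(1 − e^(−4d/3)) = 0.75 × (1 − e^(-0.304)) = 0.75 × (1 − 0.737861) = 0.196604.

0.197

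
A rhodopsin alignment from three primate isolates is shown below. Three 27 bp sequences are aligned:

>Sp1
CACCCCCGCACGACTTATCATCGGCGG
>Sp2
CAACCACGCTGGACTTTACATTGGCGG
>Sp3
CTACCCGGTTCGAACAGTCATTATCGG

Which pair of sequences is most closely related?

Sp1 and Sp2

Sp1–Sp2: 7/27 differ, p = 0.259, d = 0.318.
Sp1–Sp3: 12/27 differ, p = 0.444, d = 0.673.
Sp2–Sp3: 12/27 differ, p = 0.444, d = 0.673.
The smallest distance is between Sp1 and Sp2.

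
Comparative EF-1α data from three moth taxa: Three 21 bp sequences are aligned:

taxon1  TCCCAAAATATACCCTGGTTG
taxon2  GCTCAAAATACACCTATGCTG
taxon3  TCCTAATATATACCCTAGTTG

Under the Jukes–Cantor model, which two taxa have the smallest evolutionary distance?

taxon1 and taxon3

taxon1–taxon2: 7/21 differ, p = 0.333, d = 0.441.
taxon1–taxon3: 3/21 differ, p = 0.143, d = 0.158.
taxon2–taxon3: 9/21 differ, p = 0.429, d = 0.635.
The smallest distance is between taxon1 and taxon3.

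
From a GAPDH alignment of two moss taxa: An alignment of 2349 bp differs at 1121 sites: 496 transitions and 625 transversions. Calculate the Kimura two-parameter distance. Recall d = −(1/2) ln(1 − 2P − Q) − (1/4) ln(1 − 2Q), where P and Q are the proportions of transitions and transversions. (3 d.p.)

0.773

P = 496/2349 ≈ 0.211154 and Q = 625/2349 ≈ 0.266071.
Under the Kimura two-parameter model, d = −½ ln(1 − 2P − Q) − ¼ ln(1 − 2Q).
1 − 2P − Q = 0.311621, giving −½ ln(0.311621) = 0.582984.
1 − 2Q = 0.467858, giving −¼ ln(0.467858) = 0.189898.
d = 0.582984 + 0.189898 = 0.772882.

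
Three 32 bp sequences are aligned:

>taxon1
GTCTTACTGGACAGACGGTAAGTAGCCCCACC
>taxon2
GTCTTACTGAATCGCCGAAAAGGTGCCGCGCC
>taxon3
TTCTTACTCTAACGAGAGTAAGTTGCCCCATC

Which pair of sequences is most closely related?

taxon1–taxon2: 10/32 differ, p = 0.313, d = 0.404.
taxon1–taxon3: 9/32 differ, p = 0.281, d = 0.353.
taxon2–taxon3: 13/32 differ, p = 0.406, d = 0.585.
The smallest distance is between taxon1 and taxon3.

taxon1 and taxon3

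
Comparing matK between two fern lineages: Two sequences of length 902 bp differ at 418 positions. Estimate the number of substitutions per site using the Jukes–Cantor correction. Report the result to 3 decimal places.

0.722

p = 418/902 ≈ 0.463415.
d = −(3/4) ln(1 − 4p/3) = −0.75 ln(1 − 0.617887) = −0.75 ln(0.382113)
  = −0.75 × (-0.962039) = 0.721529 substitutions/site.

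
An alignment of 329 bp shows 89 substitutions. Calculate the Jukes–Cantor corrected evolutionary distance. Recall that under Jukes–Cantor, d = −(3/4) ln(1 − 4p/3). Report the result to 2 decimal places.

0.34

p = 89/329 ≈ 0.270517.
d = −(3/4) ln(1 − 4p/3) = −0.75 ln(1 − 0.360689) = −0.75 ln(0.639311)
  = −0.75 × (-0.447364) = 0.335523 substitutions/site.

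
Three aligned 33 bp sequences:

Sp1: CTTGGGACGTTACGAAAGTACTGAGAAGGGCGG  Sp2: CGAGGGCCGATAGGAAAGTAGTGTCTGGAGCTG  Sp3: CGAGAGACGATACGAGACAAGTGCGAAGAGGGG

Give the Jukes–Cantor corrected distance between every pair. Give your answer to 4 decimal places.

d(Sp1,Sp2) = 0.4975, d(Sp1,Sp3) = 0.4408, d(Sp2,Sp3) = 0.4975

Sp1–Sp2: 12/33 sites differ → p ≈ 0.363636, d = −0.75 ln(1 − 0.484848) = 0.497470 ≈ 0.4975.
Sp1–Sp3: 11/33 sites differ → p ≈ 0.333333, d = −0.75 ln(1 − 0.444444) = 0.440839 ≈ 0.4408.
Sp2–Sp3: 12/33 sites differ → p ≈ 0.363636, d = −0.75 ln(1 − 0.484848) = 0.497470 ≈ 0.4975.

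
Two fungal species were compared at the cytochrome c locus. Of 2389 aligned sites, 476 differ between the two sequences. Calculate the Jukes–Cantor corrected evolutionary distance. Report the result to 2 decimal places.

0.23

p = 476/2389 ≈ 0.199247.
d = −(3/4) ln(1 − 4p/3) = −0.75 ln(1 − 0.265663) = −0.75 ln(0.734337)
  = −0.75 × (-0.308787) = 0.231590 substitutions/site.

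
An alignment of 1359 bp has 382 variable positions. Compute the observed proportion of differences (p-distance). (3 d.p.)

0.281

p = 382/1359 = 0.281089… ≈ 0.281 (to 3 d.p.).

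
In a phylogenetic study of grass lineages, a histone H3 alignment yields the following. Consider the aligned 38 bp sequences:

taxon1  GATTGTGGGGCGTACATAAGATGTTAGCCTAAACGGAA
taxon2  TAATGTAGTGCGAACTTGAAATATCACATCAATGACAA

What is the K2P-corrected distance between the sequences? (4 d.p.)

Of 38 sites, 8 differences are transitions and 10 are transversions, so P = 8/38 ≈ 0.210526 and Q = 10/38 ≈ 0.263158.
Under the Kimura two-parameter model, d = −½ ln(1 − 2P − Q) − ¼ ln(1 − 2Q).
1 − 2P − Q = 0.31579, giving −½ ln(0.31579) = 0.576339.
1 − 2Q = 0.473684, giving −¼ ln(0.473684) = 0.186804.
d = 0.576339 + 0.186804 = 0.763143.

0.7631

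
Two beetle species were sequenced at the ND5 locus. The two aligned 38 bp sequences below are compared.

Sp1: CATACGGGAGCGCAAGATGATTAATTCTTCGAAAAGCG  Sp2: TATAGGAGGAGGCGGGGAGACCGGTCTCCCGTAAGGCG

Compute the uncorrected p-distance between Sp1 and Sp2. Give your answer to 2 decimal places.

0.53

The sequences differ at 20 of 38 positions.
p = 20/38 = 0.526315… ≈ 0.53 (to 2 d.p.).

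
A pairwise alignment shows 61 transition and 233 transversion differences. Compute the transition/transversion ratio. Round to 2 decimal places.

0.26

R = 61/233 = 0.261802… ≈ 0.26 (to 2 d.p.).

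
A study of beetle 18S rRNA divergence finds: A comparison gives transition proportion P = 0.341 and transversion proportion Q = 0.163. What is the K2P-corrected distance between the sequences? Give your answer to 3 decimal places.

Under the Kimura two-parameter model, d = −½ ln(1 − 2P − Q) − ¼ ln(1 − 2Q).
1 − 2P − Q = 0.155, giving −½ ln(0.155) = 0.932165.
1 − 2Q = 0.674, giving −¼ ln(0.674) = 0.098631.
d = 0.932165 + 0.098631 = 1.030796.

1.031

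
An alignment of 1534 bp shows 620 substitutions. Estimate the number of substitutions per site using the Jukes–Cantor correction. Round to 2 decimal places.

p = 620/1534 ≈ 0.404172.
d = −(3/4) ln(1 − 4p/3) = −0.75 ln(1 − 0.538896) = −0.75 ln(0.461104)
  = −0.75 × (-0.774132) = 0.580599 substitutions/site.

0.58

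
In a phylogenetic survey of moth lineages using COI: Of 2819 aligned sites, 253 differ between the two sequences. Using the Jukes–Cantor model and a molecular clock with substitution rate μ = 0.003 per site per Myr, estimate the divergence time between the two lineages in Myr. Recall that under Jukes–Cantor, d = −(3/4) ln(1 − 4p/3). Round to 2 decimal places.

15.93

p = 253/2819 ≈ 0.089748.
d = −(3/4) ln(1 − 4p/3) = −0.75 ln(1 − 0.119664) = −0.75 ln(0.880336)
  = −0.75 × (-0.127452) = 0.095589 substitutions/site.
Under a molecular clock d = 2μt, so t = d/(2μ) = 0.095589 / (2 × 0.003) = 15.93 Myr.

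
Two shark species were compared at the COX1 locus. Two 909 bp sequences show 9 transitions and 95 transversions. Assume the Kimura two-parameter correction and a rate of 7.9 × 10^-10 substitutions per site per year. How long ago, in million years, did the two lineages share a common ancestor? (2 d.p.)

79.11

P = 9/909 ≈ 0.009901 and Q = 95/909 ≈ 0.10451.
Under the Kimura two-parameter model, d = −½ ln(1 − 2P − Q) − ¼ ln(1 − 2Q).
1 − 2P − Q = 0.875688, giving −½ ln(0.875688) = 0.066373.
1 − 2Q = 0.79098, giving −¼ ln(0.79098) = 0.058621.
d = 0.066373 + 0.058621 = 0.124994.
Under a molecular clock d = 2μt, so t = d/(2μ) = 0.124994 / (2 × 7.9 × 10^-10) = 79.11 million years.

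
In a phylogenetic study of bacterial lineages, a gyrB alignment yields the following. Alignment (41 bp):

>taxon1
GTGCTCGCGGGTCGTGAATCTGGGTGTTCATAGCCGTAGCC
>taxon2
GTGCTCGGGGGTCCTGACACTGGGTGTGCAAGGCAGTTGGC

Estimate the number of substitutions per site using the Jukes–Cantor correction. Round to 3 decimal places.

The sequences differ at 10 of 41 sites (8, 14, 18, 19, 28, 31, 32, 35, 38, 40), so p = 10/41 ≈ 0.243902.
d = −(3/4) ln(1 − 4p/3) = −0.75 ln(1 − 0.325203) = −0.75 ln(0.674797)
  = −0.75 × (-0.393343) = 0.295007 substitutions/site.

0.295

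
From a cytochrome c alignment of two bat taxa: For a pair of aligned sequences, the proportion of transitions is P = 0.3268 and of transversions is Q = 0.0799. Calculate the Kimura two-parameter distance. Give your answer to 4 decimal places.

Under the Kimura two-parameter model, d = −½ ln(1 − 2P − Q) − ¼ ln(1 − 2Q).
1 − 2P − Q = 0.2665, giving −½ ln(0.2665) = 0.661191.
1 − 2Q = 0.8402, giving −¼ ln(0.8402) = 0.043529.
d = 0.661191 + 0.043529 = 0.704720.

0.7047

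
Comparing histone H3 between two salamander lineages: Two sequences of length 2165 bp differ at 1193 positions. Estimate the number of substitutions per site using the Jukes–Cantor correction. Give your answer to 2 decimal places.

1.00

p = 1193/2165 ≈ 0.551039.
d = −(3/4) ln(1 − 4p/3) = −0.75 ln(1 − 0.734719) = −0.75 ln(0.265281)
  = −0.75 × (-1.326966) = 0.995225 substitutions/site.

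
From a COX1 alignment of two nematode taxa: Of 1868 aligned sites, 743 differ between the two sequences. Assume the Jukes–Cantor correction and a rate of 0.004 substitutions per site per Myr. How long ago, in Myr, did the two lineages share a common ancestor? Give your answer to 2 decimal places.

p = 743/1868 ≈ 0.397752.
d = −(3/4) ln(1 − 4p/3) = −0.75 ln(1 − 0.530336) = −0.75 ln(0.469664)
  = −0.75 × (-0.755738) = 0.566804 substitutions/site.
Under a molecular clock d = 2μt, so t = d/(2μ) = 0.566804 / (2 × 0.004) = 70.85 Myr.

70.85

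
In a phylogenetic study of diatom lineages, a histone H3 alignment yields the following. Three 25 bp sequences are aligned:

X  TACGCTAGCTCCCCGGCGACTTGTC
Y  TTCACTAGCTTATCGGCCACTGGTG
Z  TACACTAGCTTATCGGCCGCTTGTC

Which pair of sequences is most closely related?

Y and Z

X–Y: 8/25 differ, p = 0.320, d = 0.417.
X–Z: 6/25 differ, p = 0.240, d = 0.289.
Y–Z: 4/25 differ, p = 0.160, d = 0.180.
The smallest distance is between Y and Z.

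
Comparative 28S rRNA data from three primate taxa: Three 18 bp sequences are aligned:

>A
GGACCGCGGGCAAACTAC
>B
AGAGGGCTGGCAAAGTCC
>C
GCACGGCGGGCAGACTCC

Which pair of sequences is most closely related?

A and C

A–B: 6/18 differ, p = 0.333, d = 0.441.
A–C: 4/18 differ, p = 0.222, d = 0.264.
B–C: 6/18 differ, p = 0.333, d = 0.441.
The smallest distance is between A and C.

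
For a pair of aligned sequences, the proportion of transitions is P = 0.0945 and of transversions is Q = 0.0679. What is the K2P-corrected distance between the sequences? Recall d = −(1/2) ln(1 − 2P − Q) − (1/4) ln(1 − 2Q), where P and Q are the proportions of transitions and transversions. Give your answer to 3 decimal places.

0.185

Under the Kimura two-parameter model, d = −½ ln(1 − 2P − Q) − ¼ ln(1 − 2Q).
1 − 2P − Q = 0.7431, giving −½ ln(0.7431) = 0.148462.
1 − 2Q = 0.8642, giving −¼ ln(0.8642) = 0.036488.
d = 0.148462 + 0.036488 = 0.184950.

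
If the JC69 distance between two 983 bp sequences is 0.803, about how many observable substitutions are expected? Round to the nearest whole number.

Invert JC69: p = (3/4)(1 − e^(−4d/3)) = 0.75 × (1 − e^(-1.070667)) = 0.75 × (1 − 0.342780) = 0.492915.
Expected differing sites = pL ≈ 0.492915 × 983 = 484.535445 ≈ 485.

485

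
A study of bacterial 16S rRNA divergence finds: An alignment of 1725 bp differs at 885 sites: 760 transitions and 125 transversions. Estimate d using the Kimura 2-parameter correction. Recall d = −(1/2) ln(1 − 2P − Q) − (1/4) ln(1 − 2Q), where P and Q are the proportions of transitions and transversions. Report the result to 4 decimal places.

P = 760/1725 ≈ 0.44058 and Q = 125/1725 ≈ 0.072464.
Under the Kimura two-parameter model, d = −½ ln(1 − 2P − Q) − ¼ ln(1 − 2Q).
1 − 2P − Q = 0.046376, giving −½ ln(0.046376) = 1.535487.
1 − 2Q = 0.855072, giving −¼ ln(0.855072) = 0.039142.
d = 1.535487 + 0.039142 = 1.574629.

1.5746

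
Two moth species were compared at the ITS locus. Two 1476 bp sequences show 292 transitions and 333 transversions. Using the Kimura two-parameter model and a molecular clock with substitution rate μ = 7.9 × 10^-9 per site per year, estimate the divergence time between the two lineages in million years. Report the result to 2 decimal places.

P = 292/1476 ≈ 0.197832 and Q = 333/1476 ≈ 0.22561.
Under the Kimura two-parameter model, d = −½ ln(1 − 2P − Q) − ¼ ln(1 − 2Q).
1 − 2P − Q = 0.378726, giving −½ ln(0.378726) = 0.485471.
1 − 2Q = 0.54878, giving −¼ ln(0.54878) = 0.150014.
d = 0.485471 + 0.150014 = 0.635485.
Under a molecular clock d = 2μt, so t = d/(2μ) = 0.635485 / (2 × 7.9 × 10^-9) = 40.22 million years.

40.22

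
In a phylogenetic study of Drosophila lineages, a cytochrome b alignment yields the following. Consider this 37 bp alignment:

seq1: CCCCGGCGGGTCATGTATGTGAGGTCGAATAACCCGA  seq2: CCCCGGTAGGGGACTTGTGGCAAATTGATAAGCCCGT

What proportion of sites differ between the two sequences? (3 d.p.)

The sequences differ at 16 of 37 positions.
p = 16/37 = 0.432432… ≈ 0.432 (to 3 d.p.).

0.432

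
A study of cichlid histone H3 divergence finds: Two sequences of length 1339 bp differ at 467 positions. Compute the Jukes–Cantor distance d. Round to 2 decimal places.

0.47

p = 467/1339 ≈ 0.348768.
d = −(3/4) ln(1 − 4p/3) = −0.75 ln(1 − 0.465024) = −0.75 ln(0.534976)
  = −0.75 × (-0.625533) = 0.469150 substitutions/site.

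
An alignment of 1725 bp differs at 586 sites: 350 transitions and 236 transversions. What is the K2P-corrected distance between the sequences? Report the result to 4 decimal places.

P = 350/1725 ≈ 0.202899 and Q = 236/1725 ≈ 0.136812.
Under the Kimura two-parameter model, d = −½ ln(1 − 2P − Q) − ¼ ln(1 − 2Q).
1 − 2P − Q = 0.45739, giving −½ ln(0.45739) = 0.391109.
1 − 2Q = 0.726376, giving −¼ ln(0.726376) = 0.079922.
d = 0.391109 + 0.079922 = 0.471031.

0.4710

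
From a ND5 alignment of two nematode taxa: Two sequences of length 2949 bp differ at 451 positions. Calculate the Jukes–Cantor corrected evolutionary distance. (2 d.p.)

p = 451/2949 ≈ 0.152933.
d = −(3/4) ln(1 − 4p/3) = −0.75 ln(1 − 0.203911) = −0.75 ln(0.796089)
  = −0.75 × (-0.228044) = 0.171033 substitutions/site.

0.17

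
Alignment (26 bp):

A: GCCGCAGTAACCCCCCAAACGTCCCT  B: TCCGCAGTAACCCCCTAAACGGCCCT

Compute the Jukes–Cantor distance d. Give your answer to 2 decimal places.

The sequences differ at 3 of 26 sites (1, 16, 22), so p = 3/26 ≈ 0.115385.
d = −(3/4) ln(1 − 4p/3) = −0.75 ln(1 − 0.153847) = −0.75 ln(0.846153)
  = −0.75 × (-0.167055) = 0.125291 substitutions/site.

0.13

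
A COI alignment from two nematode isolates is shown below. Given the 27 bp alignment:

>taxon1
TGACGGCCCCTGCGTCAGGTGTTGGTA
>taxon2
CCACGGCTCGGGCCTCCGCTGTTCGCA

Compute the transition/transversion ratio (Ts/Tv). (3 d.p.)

0.429

Transitions are A↔G and C↔T; transversions are all other mismatches.
Transitions: 3. Transversions: 7.
R = 3/7 = 0.428571… ≈ 0.429 (to 3 d.p.).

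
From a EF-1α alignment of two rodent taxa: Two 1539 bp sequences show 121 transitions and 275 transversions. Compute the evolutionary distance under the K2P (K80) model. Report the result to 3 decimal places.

0.315

P = 121/1539 ≈ 0.078622 and Q = 275/1539 ≈ 0.178687.
Under the Kimura two-parameter model, d = −½ ln(1 − 2P − Q) − ¼ ln(1 − 2Q).
1 − 2P − Q = 0.664069, giving −½ ln(0.664069) = 0.204685.
1 − 2Q = 0.642626, giving −¼ ln(0.642626) = 0.110548.
d = 0.204685 + 0.110548 = 0.315233.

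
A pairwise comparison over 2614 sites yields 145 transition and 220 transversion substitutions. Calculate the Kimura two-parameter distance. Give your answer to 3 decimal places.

0.155

P = 145/2614 ≈ 0.055471 and Q = 220/2614 ≈ 0.084162.
Under the Kimura two-parameter model, d = −½ ln(1 − 2P − Q) − ¼ ln(1 − 2Q).
1 − 2P − Q = 0.804896, giving −½ ln(0.804896) = 0.108521.
1 − 2Q = 0.831676, giving −¼ ln(0.831676) = 0.046078.
d = 0.108521 + 0.046078 = 0.154599.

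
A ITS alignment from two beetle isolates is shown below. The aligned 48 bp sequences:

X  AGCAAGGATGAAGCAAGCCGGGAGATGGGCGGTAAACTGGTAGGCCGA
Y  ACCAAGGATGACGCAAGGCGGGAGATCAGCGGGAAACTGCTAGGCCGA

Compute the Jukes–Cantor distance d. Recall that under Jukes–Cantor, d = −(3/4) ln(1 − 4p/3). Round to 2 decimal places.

The sequences differ at 7 of 48 sites (2, 12, 18, 27, 28, 33, 40), so p = 7/48 ≈ 0.145833.
d = −(3/4) ln(1 − 4p/3) = −0.75 ln(1 − 0.194444) = −0.75 ln(0.805556)
  = −0.75 × (-0.216223) = 0.162167 substitutions/site.

0.16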